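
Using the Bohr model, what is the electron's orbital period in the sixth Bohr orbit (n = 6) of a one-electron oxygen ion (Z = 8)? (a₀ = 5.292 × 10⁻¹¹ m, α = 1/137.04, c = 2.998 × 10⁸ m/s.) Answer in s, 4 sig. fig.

r = n²a₀/Z = 6²·5.292 × 10⁻¹¹/8 = 2.381 × 10⁻¹⁰ m
v = Zαc/n = 8·0.007297·2.998 × 10⁸/6 = 2.917 × 10⁶ m/s
T = 2πr/v = 5.130 × 10⁻¹⁶ s

5.130 × 10⁻¹⁶ s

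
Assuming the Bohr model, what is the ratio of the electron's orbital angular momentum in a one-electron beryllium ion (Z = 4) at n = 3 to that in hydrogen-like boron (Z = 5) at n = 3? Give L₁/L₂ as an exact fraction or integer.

1

L = nℏ is independent of Z.
L₁/L₂ = n₁/n₂ = 3/3 = 1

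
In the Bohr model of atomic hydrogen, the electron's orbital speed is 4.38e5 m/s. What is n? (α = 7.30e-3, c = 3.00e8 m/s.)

5

v_n = Zαc/n ⇒ n = Zαc/v = 1 × 0.00730 × 3.00e8 / 4.38e5 ≈ 5.00
n = 5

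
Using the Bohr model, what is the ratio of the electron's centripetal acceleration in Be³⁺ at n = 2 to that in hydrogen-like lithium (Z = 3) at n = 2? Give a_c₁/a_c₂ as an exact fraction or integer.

a_c ∝ Z^3 · n^-4
a_c₁/a_c₂ = (4/3)^3 · (2/2)^-4 = 64/27

64/27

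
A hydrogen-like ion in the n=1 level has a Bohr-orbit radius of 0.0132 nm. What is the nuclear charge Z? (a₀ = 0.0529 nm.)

r_n = n²a₀/Z ⇒ Z = n²a₀/r = 1² × 0.0529 / 0.0132 ≈ 4.01
Z = 4

4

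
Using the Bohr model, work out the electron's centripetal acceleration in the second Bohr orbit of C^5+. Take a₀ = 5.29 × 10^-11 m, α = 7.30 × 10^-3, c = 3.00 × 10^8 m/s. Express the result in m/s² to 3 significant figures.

1.22 × 10^24 m/s²

r = n²a₀/Z = 3.53 × 10^-11 m, v = Zαc/n = 6.57 × 10^6 m/s
a = v²/r = (6.57 × 10^6)² / 3.53 × 10^-11 = 1.22 × 10^24 m/s²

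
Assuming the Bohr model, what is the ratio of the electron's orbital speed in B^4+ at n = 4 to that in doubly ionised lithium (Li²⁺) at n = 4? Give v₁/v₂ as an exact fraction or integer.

v ∝ Z^1 · n^-1
v₁/v₂ = (5/3)^1 · (4/4)^-1 = 5/3

5/3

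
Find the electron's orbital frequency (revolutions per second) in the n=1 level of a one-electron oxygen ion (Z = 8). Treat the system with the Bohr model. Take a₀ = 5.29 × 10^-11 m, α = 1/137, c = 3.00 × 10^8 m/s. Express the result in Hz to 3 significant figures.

r = n²a₀/Z = 6.61 × 10^-12 m, v = Zαc/n = 1.75 × 10^7 m/s
f = v/(2πr) = 4.22 × 10^17 Hz

4.22 × 10^17 Hz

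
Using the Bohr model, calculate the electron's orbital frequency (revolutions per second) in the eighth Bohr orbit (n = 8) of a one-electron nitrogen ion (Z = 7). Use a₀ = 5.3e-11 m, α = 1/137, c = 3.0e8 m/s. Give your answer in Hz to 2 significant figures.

r = n²a₀/Z = 4.8e-10 m, v = Zαc/n = 1.9e6 m/s
f = v/(2πr) = 6.3e14 Hz

6.3e14 Hz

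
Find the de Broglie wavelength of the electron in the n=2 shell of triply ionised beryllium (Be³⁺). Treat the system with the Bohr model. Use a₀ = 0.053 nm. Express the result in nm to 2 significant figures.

0.17 nm

The Bohr quantisation condition is nλ = 2πr_n.
r_n = n²a₀/Z = 0.053 nm
λ = 2πr_n/n = 2π·0.053/2 = 0.17 nm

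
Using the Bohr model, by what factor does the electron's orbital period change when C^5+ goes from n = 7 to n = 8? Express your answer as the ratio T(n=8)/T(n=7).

512/343

T ∝ Z^-2 · n^3; with Z fixed, T ∝ n^3.
T(n=8)/T(n=7) = (8/7)^3 = 512/343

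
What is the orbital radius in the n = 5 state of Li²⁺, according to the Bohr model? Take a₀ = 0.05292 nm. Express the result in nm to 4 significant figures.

0.4410 nm

r_n = n²a₀/Z = 5² × 0.05292 / 3
    = 25 × 0.05292 / 3 = 0.4410 nm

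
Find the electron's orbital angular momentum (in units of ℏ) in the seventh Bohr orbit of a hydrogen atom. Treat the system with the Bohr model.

L_n = nℏ, so L/ℏ = n = 7.

7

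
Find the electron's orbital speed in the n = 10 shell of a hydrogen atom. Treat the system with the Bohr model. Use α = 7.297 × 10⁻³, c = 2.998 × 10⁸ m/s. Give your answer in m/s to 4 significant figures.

2.188 × 10⁵ m/s

v_n = Zαc/n = 1 × 0.007297 × 2.998 × 10⁸ / 10
    = 2.188 × 10⁵ m/s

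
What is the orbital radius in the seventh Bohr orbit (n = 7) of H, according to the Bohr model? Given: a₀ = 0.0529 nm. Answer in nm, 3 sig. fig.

r_n = n²a₀/Z = 7² × 0.0529 / 1
    = 49 × 0.0529 / 1 = 2.59 nm

2.59 nm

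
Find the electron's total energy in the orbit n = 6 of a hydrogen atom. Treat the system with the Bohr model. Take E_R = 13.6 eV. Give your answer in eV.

-0.378 eV

E_n = −E_R·Z²/n² = −13.6 × 1²/6² = -0.378 eV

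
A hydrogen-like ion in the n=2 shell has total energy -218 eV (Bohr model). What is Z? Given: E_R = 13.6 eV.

8

E_n = −E_R Z²/n² ⇒ Z² = −E_n n²/E_R = 218 × 2² / 13.6 ≈ 64.12
Z = 8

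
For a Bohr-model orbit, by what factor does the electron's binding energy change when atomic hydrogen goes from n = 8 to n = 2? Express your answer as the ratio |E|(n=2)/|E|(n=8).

|E| ∝ Z^2 · n^-2; with Z fixed, |E| ∝ n^-2.
|E|(n=2)/|E|(n=8) = (2/8)^-2 = 16

16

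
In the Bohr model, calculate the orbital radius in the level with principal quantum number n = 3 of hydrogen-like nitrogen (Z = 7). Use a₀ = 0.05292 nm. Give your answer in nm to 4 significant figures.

r_n = n²a₀/Z = 3² × 0.05292 / 7
    = 9 × 0.05292 / 7 = 0.06804 nm

0.06804 nm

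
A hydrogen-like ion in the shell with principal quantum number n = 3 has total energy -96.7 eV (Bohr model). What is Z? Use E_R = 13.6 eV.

8

E_n = −E_R Z²/n² ⇒ Z² = −E_n n²/E_R = 96.7 × 3² / 13.6 ≈ 63.99
Z = 8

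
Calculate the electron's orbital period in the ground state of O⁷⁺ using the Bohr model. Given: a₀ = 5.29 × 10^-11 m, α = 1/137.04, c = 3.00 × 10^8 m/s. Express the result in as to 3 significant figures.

r = n²a₀/Z = 1²·5.29 × 10^-11/8 = 6.61 × 10^-12 m
v = Zαc/n = 8·0.00730·3.00 × 10^8/1 = 1.75 × 10^7 m/s
T = 2πr/v = 2.37 × 10^-18 s = 2.37 as

2.37 as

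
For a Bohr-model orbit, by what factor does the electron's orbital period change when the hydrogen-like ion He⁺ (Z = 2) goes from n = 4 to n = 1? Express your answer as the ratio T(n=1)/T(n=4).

1/64

T ∝ Z^-2 · n^3; with Z fixed, T ∝ n^3.
T(n=1)/T(n=4) = (1/4)^3 = 1/64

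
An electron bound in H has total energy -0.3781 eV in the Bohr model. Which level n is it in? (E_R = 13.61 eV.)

6

E_n = −E_R Z²/n² ⇒ n² = E_R Z²/(−E_n) = 13.61 × 1² / 0.3781 ≈ 36.00
n = 6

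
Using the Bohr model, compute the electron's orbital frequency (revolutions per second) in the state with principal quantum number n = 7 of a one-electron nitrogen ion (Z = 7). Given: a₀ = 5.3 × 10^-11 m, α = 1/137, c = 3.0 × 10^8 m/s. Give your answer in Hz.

r = n²a₀/Z = 3.7 × 10^-10 m, v = Zαc/n = 2.2 × 10^6 m/s
f = v/(2πr) = 9.4 × 10^14 Hz

9.4 × 10^14 Hz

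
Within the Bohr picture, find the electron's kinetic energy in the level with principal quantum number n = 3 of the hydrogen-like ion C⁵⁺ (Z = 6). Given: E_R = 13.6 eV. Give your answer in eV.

54.4 eV

For a Coulomb orbit the virial theorem gives K = −E_n.
E_n = −E_R·Z²/n², so K = E_R·Z²/n² = 13.6 × 6²/3² = 54.4 eV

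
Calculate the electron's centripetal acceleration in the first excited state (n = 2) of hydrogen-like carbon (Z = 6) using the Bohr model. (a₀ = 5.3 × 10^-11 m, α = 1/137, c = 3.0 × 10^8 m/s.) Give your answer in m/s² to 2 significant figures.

r = n²a₀/Z = 3.5 × 10^-11 m, v = Zαc/n = 6.6 × 10^6 m/s
a = v²/r = (6.6 × 10^6)² / 3.5 × 10^-11 = 1.2 × 10^24 m/s²

1.2 × 10^24 m/s²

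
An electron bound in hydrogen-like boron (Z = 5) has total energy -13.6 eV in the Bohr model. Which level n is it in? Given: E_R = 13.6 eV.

5

E_n = −E_R Z²/n² ⇒ n² = E_R Z²/(−E_n) = 13.6 × 5² / 13.6 ≈ 25.00
n = 5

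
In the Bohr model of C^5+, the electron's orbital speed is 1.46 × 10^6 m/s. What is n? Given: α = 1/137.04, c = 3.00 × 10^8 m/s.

v_n = Zαc/n ⇒ n = Zαc/v = 6 × 0.00730 × 3.00 × 10^8 / 1.46 × 10^6 ≈ 9.00
n = 9

9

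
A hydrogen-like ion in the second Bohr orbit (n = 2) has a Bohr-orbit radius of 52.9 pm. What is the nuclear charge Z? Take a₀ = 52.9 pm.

4

r_n = n²a₀/Z ⇒ Z = n²a₀/r = 2² × 52.9 / 52.9 ≈ 4.00
Z = 4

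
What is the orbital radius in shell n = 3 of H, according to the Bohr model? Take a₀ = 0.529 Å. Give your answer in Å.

r_n = n²a₀/Z = 3² × 0.529 / 1
    = 9 × 0.529 / 1 = 4.76 Å

4.76 Å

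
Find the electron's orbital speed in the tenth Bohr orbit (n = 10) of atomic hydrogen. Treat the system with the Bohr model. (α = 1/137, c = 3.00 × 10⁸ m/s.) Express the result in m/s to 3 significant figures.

2.19 × 10⁵ m/s

v_n = Zαc/n = 1 × 0.00730 × 3.00 × 10⁸ / 10
    = 2.19 × 10⁵ m/s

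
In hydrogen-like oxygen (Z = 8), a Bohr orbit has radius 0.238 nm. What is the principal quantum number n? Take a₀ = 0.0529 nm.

r_n = n²a₀/Z ⇒ n² = rZ/a₀ = 0.238 × 8 / 0.0529 ≈ 35.99
n = 6

6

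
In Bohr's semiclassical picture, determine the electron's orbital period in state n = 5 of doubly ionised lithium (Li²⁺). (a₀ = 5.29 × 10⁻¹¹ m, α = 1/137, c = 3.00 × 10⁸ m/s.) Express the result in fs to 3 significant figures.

2.11 fs

r = n²a₀/Z = 5²·5.29 × 10⁻¹¹/3 = 4.41 × 10⁻¹⁰ m
v = Zαc/n = 3·0.00730·3.00 × 10⁸/5 = 1.31 × 10⁶ m/s
T = 2πr/v = 2.11 × 10⁻¹⁵ s = 2.11 fs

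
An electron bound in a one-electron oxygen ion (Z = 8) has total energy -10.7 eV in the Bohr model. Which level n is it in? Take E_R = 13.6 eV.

E_n = −E_R Z²/n² ⇒ n² = E_R Z²/(−E_n) = 13.6 × 8² / 10.7 ≈ 81.35
n = 9

9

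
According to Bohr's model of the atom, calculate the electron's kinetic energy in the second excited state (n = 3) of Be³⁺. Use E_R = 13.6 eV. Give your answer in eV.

For a Coulomb orbit the virial theorem gives K = −E_n.
E_n = −E_R·Z²/n², so K = E_R·Z²/n² = 13.6 × 4²/3² = 24.2 eV

24.2 eV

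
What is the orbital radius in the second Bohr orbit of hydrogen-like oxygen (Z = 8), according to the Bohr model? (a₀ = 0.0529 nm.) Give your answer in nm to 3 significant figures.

0.0265 nm

r_n = n²a₀/Z = 2² × 0.0529 / 8
    = 4 × 0.0529 / 8 = 0.0265 nm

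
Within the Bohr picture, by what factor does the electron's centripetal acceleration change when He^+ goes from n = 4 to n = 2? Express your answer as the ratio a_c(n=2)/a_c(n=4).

16

a_c ∝ Z^3 · n^-4; with Z fixed, a_c ∝ n^-4.
a_c(n=2)/a_c(n=4) = (2/4)^-4 = 16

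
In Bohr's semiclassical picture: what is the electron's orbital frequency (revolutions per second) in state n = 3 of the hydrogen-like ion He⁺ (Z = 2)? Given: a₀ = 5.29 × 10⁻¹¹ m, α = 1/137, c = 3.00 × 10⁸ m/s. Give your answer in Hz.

r = n²a₀/Z = 2.38 × 10⁻¹⁰ m, v = Zαc/n = 1.46 × 10⁶ m/s
f = v/(2πr) = 9.76 × 10¹⁴ Hz

9.76 × 10¹⁴ Hz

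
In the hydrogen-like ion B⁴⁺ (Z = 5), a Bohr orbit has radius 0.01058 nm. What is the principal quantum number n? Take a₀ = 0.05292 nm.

1

r_n = n²a₀/Z ⇒ n² = rZ/a₀ = 0.01058 × 5 / 0.05292 ≈ 1.00
n = 1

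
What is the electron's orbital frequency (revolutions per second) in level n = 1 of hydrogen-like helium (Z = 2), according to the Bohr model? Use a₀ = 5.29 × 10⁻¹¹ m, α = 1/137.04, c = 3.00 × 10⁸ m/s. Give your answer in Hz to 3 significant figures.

2.63 × 10¹⁶ Hz

r = n²a₀/Z = 2.65 × 10⁻¹¹ m, v = Zαc/n = 4.38 × 10⁶ m/s
f = v/(2πr) = 2.63 × 10¹⁶ Hz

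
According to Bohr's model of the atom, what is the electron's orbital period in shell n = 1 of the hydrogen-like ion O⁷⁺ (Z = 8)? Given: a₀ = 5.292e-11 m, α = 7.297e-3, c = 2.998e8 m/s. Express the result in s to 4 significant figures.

r = n²a₀/Z = 1²·5.292e-11/8 = 6.615e-12 m
v = Zαc/n = 8·0.007297·2.998e8/1 = 1.750e7 m/s
T = 2πr/v = 2.375e-18 s

2.375e-18 s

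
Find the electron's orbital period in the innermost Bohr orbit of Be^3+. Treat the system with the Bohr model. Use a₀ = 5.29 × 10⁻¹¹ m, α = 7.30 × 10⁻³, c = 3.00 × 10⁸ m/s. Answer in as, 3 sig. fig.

9.49 as

r = n²a₀/Z = 1²·5.29 × 10⁻¹¹/4 = 1.32 × 10⁻¹¹ m
v = Zαc/n = 4·0.00730·3.00 × 10⁸/1 = 8.76 × 10⁶ m/s
T = 2πr/v = 9.49 × 10⁻¹⁸ s = 9.49 as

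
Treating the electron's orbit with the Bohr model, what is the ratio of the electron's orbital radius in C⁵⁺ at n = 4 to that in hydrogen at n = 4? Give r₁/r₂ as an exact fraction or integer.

r ∝ Z^-1 · n^2
r₁/r₂ = (6/1)^-1 · (4/4)^2 = 1/6

1/6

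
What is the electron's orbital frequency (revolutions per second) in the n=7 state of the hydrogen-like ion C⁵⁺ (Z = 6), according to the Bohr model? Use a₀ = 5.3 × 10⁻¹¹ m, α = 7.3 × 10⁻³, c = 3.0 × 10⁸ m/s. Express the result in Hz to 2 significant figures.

6.9 × 10¹⁴ Hz

r = n²a₀/Z = 4.3 × 10⁻¹⁰ m, v = Zαc/n = 1.9 × 10⁶ m/s
f = v/(2πr) = 6.9 × 10¹⁴ Hz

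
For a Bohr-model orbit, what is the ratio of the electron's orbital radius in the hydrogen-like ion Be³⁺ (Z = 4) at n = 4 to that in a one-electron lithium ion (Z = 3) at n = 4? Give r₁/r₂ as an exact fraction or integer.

r ∝ Z^-1 · n^2
r₁/r₂ = (4/3)^-1 · (4/4)^2 = 3/4

3/4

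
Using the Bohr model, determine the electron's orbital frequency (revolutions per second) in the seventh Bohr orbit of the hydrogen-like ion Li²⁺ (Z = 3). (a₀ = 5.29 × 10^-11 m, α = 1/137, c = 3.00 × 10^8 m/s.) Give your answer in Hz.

1.73 × 10^14 Hz

r = n²a₀/Z = 8.64 × 10^-10 m, v = Zαc/n = 9.38 × 10^5 m/s
f = v/(2πr) = 1.73 × 10^14 Hz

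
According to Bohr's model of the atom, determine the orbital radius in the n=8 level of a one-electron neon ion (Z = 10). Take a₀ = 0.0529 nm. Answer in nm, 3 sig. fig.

0.339 nm

r_n = n²a₀/Z = 8² × 0.0529 / 10
    = 64 × 0.0529 / 10 = 0.339 nm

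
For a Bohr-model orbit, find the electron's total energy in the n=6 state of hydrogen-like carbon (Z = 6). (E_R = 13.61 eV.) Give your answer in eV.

-13.61 eV

E_n = −E_R·Z²/n² = −13.61 × 6²/6² = -13.61 eV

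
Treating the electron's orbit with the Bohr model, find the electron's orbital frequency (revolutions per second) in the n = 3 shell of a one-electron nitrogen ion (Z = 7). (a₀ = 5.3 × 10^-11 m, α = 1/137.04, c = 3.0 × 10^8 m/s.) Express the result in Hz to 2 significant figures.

r = n²a₀/Z = 6.8 × 10^-11 m, v = Zαc/n = 5.1 × 10^6 m/s
f = v/(2πr) = 1.2 × 10^16 Hz

1.2 × 10^16 Hz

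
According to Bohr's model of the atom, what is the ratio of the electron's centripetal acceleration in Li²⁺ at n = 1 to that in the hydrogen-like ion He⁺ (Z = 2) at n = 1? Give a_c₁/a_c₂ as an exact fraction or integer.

a_c ∝ Z^3 · n^-4
a_c₁/a_c₂ = (3/2)^3 · (1/1)^-4 = 27/8

27/8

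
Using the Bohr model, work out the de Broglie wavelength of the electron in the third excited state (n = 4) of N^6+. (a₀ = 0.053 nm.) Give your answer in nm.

0.19 nm

The Bohr quantisation condition is nλ = 2πr_n.
r_n = n²a₀/Z = 0.12 nm
λ = 2πr_n/n = 2π·0.12/4 = 0.19 nm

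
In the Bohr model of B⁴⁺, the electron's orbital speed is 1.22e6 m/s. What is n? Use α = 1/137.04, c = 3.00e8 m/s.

v_n = Zαc/n ⇒ n = Zαc/v = 5 × 0.00730 × 3.00e8 / 1.22e6 ≈ 8.97
n = 9

9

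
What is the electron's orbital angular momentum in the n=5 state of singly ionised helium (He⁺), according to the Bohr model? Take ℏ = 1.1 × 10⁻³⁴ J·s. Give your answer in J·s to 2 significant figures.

5.5 × 10⁻³⁴ J·s

L_n = nℏ = 5 × 1.1 × 10⁻³⁴ = 5.5 × 10⁻³⁴ J·s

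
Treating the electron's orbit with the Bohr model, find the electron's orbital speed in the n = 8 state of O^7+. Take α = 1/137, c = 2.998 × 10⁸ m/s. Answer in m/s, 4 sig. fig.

2.188 × 10⁶ m/s

v_n = Zαc/n = 8 × 0.007299 × 2.998 × 10⁸ / 8
    = 2.188 × 10⁶ m/s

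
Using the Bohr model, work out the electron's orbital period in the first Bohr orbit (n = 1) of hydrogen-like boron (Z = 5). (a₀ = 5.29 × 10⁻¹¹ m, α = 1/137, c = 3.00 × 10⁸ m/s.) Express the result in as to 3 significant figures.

6.07 as

r = n²a₀/Z = 1²·5.29 × 10⁻¹¹/5 = 1.06 × 10⁻¹¹ m
v = Zαc/n = 5·0.00730·3.00 × 10⁸/1 = 1.09 × 10⁷ m/s
T = 2πr/v = 6.07 × 10⁻¹⁸ s = 6.07 as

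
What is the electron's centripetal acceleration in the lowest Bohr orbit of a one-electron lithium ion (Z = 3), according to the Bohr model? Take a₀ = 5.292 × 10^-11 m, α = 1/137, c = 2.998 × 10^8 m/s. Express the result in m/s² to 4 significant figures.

r = n²a₀/Z = 1.764 × 10^-11 m, v = Zαc/n = 6.565 × 10^6 m/s
a = v²/r = (6.565 × 10^6)² / 1.764 × 10^-11 = 2.443 × 10^24 m/s²

2.443 × 10^24 m/s²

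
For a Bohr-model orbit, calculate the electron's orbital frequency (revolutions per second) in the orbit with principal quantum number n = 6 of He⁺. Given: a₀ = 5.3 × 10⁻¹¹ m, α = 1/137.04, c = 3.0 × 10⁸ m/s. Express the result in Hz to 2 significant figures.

r = n²a₀/Z = 9.5 × 10⁻¹⁰ m, v = Zαc/n = 7.3 × 10⁵ m/s
f = v/(2πr) = 1.2 × 10¹⁴ Hz

1.2 × 10¹⁴ Hz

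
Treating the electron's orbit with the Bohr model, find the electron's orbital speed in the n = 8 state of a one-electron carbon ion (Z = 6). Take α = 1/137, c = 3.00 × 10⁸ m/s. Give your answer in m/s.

v_n = Zαc/n = 6 × 0.00730 × 3.00 × 10⁸ / 8
    = 1.64 × 10⁶ m/s

1.64 × 10⁶ m/s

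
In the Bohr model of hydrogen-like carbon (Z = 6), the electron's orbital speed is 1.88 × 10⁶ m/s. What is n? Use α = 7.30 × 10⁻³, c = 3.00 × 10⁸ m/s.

7

v_n = Zαc/n ⇒ n = Zαc/v = 6 × 0.00730 × 3.00 × 10⁸ / 1.88 × 10⁶ ≈ 6.99
n = 7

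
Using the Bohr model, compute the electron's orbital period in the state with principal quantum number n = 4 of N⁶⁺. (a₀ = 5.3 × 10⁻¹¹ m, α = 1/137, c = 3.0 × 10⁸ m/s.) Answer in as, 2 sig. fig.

r = n²a₀/Z = 4²·5.3 × 10⁻¹¹/7 = 1.2 × 10⁻¹⁰ m
v = Zαc/n = 7·0.0073·3.0 × 10⁸/4 = 3.8 × 10⁶ m/s
T = 2πr/v = 2.0 × 10⁻¹⁶ s = 200 as

200 as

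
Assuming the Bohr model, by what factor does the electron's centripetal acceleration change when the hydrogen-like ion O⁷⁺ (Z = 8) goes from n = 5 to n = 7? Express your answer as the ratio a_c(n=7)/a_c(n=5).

a_c ∝ Z^3 · n^-4; with Z fixed, a_c ∝ n^-4.
a_c(n=7)/a_c(n=5) = (7/5)^-4 = 625/2401

625/2401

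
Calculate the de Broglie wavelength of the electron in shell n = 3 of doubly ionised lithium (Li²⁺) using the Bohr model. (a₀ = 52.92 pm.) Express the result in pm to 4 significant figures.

332.5 pm

The Bohr quantisation condition is nλ = 2πr_n.
r_n = n²a₀/Z = 158.8 pm
λ = 2πr_n/n = 2π·158.8/3 = 332.5 pm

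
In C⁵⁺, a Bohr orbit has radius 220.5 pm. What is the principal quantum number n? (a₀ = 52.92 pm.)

r_n = n²a₀/Z ⇒ n² = rZ/a₀ = 220.5 × 6 / 52.92 ≈ 25.00
n = 5

5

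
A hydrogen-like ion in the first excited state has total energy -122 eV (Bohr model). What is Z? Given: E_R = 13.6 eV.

6

E_n = −E_R Z²/n² ⇒ Z² = −E_n n²/E_R = 122 × 2² / 13.6 ≈ 35.88
Z = 6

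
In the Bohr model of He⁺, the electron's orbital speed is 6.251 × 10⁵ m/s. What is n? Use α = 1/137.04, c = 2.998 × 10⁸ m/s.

7

v_n = Zαc/n ⇒ n = Zαc/v = 2 × 0.007297 × 2.998 × 10⁸ / 6.251 × 10⁵ ≈ 7.00
n = 7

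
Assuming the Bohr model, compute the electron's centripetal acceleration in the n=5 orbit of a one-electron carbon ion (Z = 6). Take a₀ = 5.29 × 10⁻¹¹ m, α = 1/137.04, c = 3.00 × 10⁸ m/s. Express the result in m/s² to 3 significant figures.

3.13 × 10²² m/s²

r = n²a₀/Z = 2.20 × 10⁻¹⁰ m, v = Zαc/n = 2.63 × 10⁶ m/s
a = v²/r = (2.63 × 10⁶)² / 2.20 × 10⁻¹⁰ = 3.13 × 10²² m/s²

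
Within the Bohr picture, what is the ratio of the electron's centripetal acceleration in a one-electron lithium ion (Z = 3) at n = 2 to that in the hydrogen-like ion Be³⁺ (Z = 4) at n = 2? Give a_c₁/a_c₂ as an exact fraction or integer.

27/64

a_c ∝ Z^3 · n^-4
a_c₁/a_c₂ = (3/4)^3 · (2/2)^-4 = 27/64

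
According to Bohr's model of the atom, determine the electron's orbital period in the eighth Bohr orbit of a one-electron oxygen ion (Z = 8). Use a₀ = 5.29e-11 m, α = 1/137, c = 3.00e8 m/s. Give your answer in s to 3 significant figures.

r = n²a₀/Z = 8²·5.29e-11/8 = 4.23e-10 m
v = Zαc/n = 8·0.00730·3.00e8/8 = 2.19e6 m/s
T = 2πr/v = 1.21e-15 s

1.21e-15 s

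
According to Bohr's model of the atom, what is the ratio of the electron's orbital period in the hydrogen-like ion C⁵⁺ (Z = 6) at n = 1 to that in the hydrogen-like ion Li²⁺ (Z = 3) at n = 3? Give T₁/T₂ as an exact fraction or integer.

1/108

T ∝ Z^-2 · n^3
T₁/T₂ = (6/3)^-2 · (1/3)^3 = 1/108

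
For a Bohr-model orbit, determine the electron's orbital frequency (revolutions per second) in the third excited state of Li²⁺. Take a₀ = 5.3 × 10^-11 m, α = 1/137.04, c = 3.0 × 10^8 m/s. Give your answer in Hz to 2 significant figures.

r = n²a₀/Z = 2.8 × 10^-10 m, v = Zαc/n = 1.6 × 10^6 m/s
f = v/(2πr) = 9.2 × 10^14 Hz

9.2 × 10^14 Hz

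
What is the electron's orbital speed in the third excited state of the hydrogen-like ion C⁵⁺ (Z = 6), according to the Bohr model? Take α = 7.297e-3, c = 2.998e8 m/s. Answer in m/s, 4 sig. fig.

v_n = Zαc/n = 6 × 0.007297 × 2.998e8 / 4
    = 3.281e6 m/s

3.281e6 m/s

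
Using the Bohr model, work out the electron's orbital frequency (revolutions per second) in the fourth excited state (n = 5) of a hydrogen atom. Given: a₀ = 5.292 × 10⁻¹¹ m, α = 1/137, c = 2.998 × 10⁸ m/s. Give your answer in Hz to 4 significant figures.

5.265 × 10¹³ Hz

r = n²a₀/Z = 1.323 × 10⁻⁹ m, v = Zαc/n = 4.377 × 10⁵ m/s
f = v/(2πr) = 5.265 × 10¹³ Hz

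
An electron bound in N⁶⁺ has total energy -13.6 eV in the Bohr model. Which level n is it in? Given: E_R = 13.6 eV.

E_n = −E_R Z²/n² ⇒ n² = E_R Z²/(−E_n) = 13.6 × 7² / 13.6 ≈ 49.00
n = 7

7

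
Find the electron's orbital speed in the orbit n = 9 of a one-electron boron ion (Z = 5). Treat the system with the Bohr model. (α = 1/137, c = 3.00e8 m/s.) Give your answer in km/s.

1220 km/s

v_n = Zαc/n = 5 × 0.00730 × 3.00e8 / 9
    = 1220 km/s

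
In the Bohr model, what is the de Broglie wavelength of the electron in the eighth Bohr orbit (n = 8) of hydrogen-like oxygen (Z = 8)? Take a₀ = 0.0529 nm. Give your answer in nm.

0.332 nm

The Bohr quantisation condition is nλ = 2πr_n.
r_n = n²a₀/Z = 0.423 nm
λ = 2πr_n/n = 2π·0.423/8 = 0.332 nm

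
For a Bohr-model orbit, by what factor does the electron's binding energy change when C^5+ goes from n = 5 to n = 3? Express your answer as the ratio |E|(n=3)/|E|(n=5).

|E| ∝ Z^2 · n^-2; with Z fixed, |E| ∝ n^-2.
|E|(n=3)/|E|(n=5) = (3/5)^-2 = 25/9

25/9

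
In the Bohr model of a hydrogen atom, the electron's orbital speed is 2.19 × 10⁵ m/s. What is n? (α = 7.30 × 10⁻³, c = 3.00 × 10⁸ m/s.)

10

v_n = Zαc/n ⇒ n = Zαc/v = 1 × 0.00730 × 3.00 × 10⁸ / 2.19 × 10⁵ ≈ 10.00
n = 10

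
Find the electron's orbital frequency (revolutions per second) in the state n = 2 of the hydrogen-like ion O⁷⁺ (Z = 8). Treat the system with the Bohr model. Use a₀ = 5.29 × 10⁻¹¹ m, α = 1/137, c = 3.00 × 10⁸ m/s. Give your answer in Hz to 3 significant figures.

r = n²a₀/Z = 2.65 × 10⁻¹¹ m, v = Zαc/n = 8.76 × 10⁶ m/s
f = v/(2πr) = 5.27 × 10¹⁶ Hz

5.27 × 10¹⁶ Hz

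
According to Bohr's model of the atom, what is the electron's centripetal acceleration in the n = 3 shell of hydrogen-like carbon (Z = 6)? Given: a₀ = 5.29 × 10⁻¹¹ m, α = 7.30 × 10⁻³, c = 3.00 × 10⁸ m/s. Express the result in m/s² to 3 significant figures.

r = n²a₀/Z = 7.94 × 10⁻¹¹ m, v = Zαc/n = 4.38 × 10⁶ m/s
a = v²/r = (4.38 × 10⁶)² / 7.94 × 10⁻¹¹ = 2.42 × 10²³ m/s²

2.42 × 10²³ m/s²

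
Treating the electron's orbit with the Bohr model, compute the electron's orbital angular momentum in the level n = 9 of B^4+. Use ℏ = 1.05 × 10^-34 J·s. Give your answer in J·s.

9.45 × 10^-34 J·s

L_n = nℏ = 9 × 1.05 × 10^-34 = 9.45 × 10^-34 J·s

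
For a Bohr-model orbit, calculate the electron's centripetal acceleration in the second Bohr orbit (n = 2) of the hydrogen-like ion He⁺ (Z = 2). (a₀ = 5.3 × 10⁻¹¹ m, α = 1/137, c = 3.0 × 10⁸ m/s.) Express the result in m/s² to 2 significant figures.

4.5 × 10²² m/s²

r = n²a₀/Z = 1.1 × 10⁻¹⁰ m, v = Zαc/n = 2.2 × 10⁶ m/s
a = v²/r = (2.2 × 10⁶)² / 1.1 × 10⁻¹⁰ = 4.5 × 10²² m/s²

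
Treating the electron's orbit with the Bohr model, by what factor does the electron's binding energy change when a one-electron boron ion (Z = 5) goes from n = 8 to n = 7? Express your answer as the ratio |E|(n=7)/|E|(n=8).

64/49

|E| ∝ Z^2 · n^-2; with Z fixed, |E| ∝ n^-2.
|E|(n=7)/|E|(n=8) = (7/8)^-2 = 64/49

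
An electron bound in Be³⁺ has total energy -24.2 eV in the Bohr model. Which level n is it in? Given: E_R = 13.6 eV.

E_n = −E_R Z²/n² ⇒ n² = E_R Z²/(−E_n) = 13.6 × 4² / 24.2 ≈ 8.99
n = 3

3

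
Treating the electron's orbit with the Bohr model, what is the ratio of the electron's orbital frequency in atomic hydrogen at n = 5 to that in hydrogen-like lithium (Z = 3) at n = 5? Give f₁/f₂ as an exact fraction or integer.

f ∝ Z^2 · n^-3
f₁/f₂ = (1/3)^2 · (5/5)^-3 = 1/9

1/9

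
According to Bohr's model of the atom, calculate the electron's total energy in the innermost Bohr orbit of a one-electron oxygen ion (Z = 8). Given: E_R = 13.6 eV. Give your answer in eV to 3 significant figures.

E_n = −E_R·Z²/n² = −13.6 × 8²/1² = -870 eV

-870 eV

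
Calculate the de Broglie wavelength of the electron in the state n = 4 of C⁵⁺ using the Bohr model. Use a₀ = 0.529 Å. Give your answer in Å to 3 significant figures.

2.22 Å

The Bohr quantisation condition is nλ = 2πr_n.
r_n = n²a₀/Z = 1.41 Å
λ = 2πr_n/n = 2π·1.41/4 = 2.22 Å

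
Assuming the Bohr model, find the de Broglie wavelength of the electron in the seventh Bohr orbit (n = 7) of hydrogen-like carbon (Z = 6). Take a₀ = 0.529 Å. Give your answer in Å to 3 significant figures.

The Bohr quantisation condition is nλ = 2πr_n.
r_n = n²a₀/Z = 4.32 Å
λ = 2πr_n/n = 2π·4.32/7 = 3.88 Å

3.88 Å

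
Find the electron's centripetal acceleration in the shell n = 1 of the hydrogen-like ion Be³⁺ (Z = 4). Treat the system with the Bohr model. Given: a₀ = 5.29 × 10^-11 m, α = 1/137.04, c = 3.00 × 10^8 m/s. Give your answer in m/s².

r = n²a₀/Z = 1.32 × 10^-11 m, v = Zαc/n = 8.76 × 10^6 m/s
a = v²/r = (8.76 × 10^6)² / 1.32 × 10^-11 = 5.80 × 10^24 m/s²

5.80 × 10^24 m/s²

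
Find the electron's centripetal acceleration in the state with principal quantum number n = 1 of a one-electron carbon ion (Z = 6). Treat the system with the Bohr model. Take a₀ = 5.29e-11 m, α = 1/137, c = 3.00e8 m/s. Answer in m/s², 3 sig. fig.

1.96e25 m/s²

r = n²a₀/Z = 8.82e-12 m, v = Zαc/n = 1.31e7 m/s
a = v²/r = (1.31e7)² / 8.82e-12 = 1.96e25 m/s²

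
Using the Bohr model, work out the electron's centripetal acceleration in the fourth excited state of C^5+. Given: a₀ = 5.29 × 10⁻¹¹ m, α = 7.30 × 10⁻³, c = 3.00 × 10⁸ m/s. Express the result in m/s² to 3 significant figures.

r = n²a₀/Z = 2.20 × 10⁻¹⁰ m, v = Zαc/n = 2.63 × 10⁶ m/s
a = v²/r = (2.63 × 10⁶)² / 2.20 × 10⁻¹⁰ = 3.13 × 10²² m/s²

3.13 × 10²² m/s²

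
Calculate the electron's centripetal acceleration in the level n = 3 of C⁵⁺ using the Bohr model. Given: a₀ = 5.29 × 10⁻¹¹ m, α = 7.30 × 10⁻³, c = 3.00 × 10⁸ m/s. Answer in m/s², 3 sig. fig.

r = n²a₀/Z = 7.94 × 10⁻¹¹ m, v = Zαc/n = 4.38 × 10⁶ m/s
a = v²/r = (4.38 × 10⁶)² / 7.94 × 10⁻¹¹ = 2.42 × 10²³ m/s²

2.42 × 10²³ m/s²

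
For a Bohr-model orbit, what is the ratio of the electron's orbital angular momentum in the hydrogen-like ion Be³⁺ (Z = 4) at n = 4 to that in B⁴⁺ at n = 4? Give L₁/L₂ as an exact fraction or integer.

L = nℏ is independent of Z.
L₁/L₂ = n₁/n₂ = 4/4 = 1

1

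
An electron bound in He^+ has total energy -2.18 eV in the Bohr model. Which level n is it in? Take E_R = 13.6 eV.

E_n = −E_R Z²/n² ⇒ n² = E_R Z²/(−E_n) = 13.6 × 2² / 2.18 ≈ 24.95
n = 5

5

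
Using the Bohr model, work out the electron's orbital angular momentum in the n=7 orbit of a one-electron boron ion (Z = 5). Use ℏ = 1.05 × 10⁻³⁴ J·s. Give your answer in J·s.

L_n = nℏ = 7 × 1.05 × 10⁻³⁴ = 7.35 × 10⁻³⁴ J·s

7.35 × 10⁻³⁴ J·s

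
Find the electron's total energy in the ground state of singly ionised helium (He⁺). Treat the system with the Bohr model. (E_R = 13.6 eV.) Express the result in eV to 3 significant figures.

E_n = −E_R·Z²/n² = −13.6 × 2²/1² = -54.4 eV

-54.4 eV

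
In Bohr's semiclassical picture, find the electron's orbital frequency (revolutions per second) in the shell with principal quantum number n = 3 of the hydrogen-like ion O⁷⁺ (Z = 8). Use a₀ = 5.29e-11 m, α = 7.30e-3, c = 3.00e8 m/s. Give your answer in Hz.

r = n²a₀/Z = 5.95e-11 m, v = Zαc/n = 5.84e6 m/s
f = v/(2πr) = 1.56e16 Hz

1.56e16 Hz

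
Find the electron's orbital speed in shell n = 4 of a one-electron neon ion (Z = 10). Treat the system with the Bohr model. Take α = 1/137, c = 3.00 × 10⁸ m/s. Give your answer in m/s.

5.47 × 10⁶ m/s

v_n = Zαc/n = 10 × 0.00730 × 3.00 × 10⁸ / 4
    = 5.47 × 10⁶ m/s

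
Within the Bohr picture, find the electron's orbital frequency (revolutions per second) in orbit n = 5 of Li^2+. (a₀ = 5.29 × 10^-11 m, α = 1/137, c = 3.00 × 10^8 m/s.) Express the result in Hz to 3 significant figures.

4.74 × 10^14 Hz

r = n²a₀/Z = 4.41 × 10^-10 m, v = Zαc/n = 1.31 × 10^6 m/s
f = v/(2πr) = 4.74 × 10^14 Hz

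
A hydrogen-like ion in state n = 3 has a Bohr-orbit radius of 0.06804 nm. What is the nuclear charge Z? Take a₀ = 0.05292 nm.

r_n = n²a₀/Z ⇒ Z = n²a₀/r = 3² × 0.05292 / 0.06804 ≈ 7.00
Z = 7

7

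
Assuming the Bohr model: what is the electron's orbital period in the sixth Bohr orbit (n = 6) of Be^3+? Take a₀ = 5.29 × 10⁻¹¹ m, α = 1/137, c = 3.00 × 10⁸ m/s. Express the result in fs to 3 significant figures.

2.05 fs

r = n²a₀/Z = 6²·5.29 × 10⁻¹¹/4 = 4.76 × 10⁻¹⁰ m
v = Zαc/n = 4·0.00730·3.00 × 10⁸/6 = 1.46 × 10⁶ m/s
T = 2πr/v = 2.05 × 10⁻¹⁵ s = 2.05 fs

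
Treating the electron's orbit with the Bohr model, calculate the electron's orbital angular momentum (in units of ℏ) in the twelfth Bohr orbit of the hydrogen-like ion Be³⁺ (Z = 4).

L_n = nℏ, so L/ℏ = n = 12.

12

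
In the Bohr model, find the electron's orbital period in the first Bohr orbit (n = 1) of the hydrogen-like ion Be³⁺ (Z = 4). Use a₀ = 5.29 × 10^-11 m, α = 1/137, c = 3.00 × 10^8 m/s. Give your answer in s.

9.49 × 10^-18 s

r = n²a₀/Z = 1²·5.29 × 10^-11/4 = 1.32 × 10^-11 m
v = Zαc/n = 4·0.00730·3.00 × 10^8/1 = 8.76 × 10^6 m/s
T = 2πr/v = 9.49 × 10^-18 s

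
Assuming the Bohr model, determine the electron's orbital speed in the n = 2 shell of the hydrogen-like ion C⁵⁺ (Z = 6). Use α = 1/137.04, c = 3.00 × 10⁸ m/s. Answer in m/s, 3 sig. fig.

v_n = Zαc/n = 6 × 0.00730 × 3.00 × 10⁸ / 2
    = 6.57 × 10⁶ m/s

6.57 × 10⁶ m/s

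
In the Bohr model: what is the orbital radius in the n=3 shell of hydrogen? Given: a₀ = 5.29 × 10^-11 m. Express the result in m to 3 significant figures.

4.76 × 10^-10 m

r_n = n²a₀/Z = 3² × 5.29 × 10^-11 / 1
    = 9 × 5.29 × 10^-11 / 1 = 4.76 × 10^-10 m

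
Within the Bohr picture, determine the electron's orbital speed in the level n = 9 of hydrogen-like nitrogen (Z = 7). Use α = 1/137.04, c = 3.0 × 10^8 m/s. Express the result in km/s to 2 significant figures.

v_n = Zαc/n = 7 × 0.0073 × 3.0 × 10^8 / 9
    = 1700 km/s

1700 km/s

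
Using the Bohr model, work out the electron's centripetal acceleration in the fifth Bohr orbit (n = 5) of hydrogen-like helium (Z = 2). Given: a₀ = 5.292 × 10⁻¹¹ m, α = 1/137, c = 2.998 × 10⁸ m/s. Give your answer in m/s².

1.158 × 10²¹ m/s²

r = n²a₀/Z = 6.615 × 10⁻¹⁰ m, v = Zαc/n = 8.753 × 10⁵ m/s
a = v²/r = (8.753 × 10⁵)² / 6.615 × 10⁻¹⁰ = 1.158 × 10²¹ m/s²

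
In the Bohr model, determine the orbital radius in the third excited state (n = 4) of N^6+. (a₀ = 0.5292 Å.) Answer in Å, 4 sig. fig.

r_n = n²a₀/Z = 4² × 0.5292 / 7
    = 16 × 0.5292 / 7 = 1.210 Å

1.210 Å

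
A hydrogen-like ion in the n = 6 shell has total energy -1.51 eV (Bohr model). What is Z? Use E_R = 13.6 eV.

E_n = −E_R Z²/n² ⇒ Z² = −E_n n²/E_R = 1.51 × 6² / 13.6 ≈ 4.00
Z = 2

2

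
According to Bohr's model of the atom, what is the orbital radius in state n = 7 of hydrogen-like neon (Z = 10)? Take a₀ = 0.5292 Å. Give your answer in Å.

2.593 Å

r_n = n²a₀/Z = 7² × 0.5292 / 10
    = 49 × 0.5292 / 10 = 2.593 Å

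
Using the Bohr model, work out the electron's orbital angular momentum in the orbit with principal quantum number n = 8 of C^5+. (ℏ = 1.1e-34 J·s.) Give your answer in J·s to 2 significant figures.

L_n = nℏ = 8 × 1.1e-34 = 8.8e-34 J·s

8.8e-34 J·s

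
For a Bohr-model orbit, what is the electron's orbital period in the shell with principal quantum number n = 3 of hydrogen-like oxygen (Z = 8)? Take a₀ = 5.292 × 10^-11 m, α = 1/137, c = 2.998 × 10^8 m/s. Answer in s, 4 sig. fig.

r = n²a₀/Z = 3²·5.292 × 10^-11/8 = 5.954 × 10^-11 m
v = Zαc/n = 8·0.007299·2.998 × 10^8/3 = 5.836 × 10^6 m/s
T = 2πr/v = 6.410 × 10^-17 s

6.410 × 10^-17 s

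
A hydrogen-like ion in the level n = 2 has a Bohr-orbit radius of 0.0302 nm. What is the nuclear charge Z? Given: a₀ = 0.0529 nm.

r_n = n²a₀/Z ⇒ Z = n²a₀/r = 2² × 0.0529 / 0.0302 ≈ 7.01
Z = 7

7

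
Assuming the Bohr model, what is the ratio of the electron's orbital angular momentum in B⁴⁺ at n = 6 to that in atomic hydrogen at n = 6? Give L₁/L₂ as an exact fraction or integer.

1

L = nℏ is independent of Z.
L₁/L₂ = n₁/n₂ = 6/6 = 1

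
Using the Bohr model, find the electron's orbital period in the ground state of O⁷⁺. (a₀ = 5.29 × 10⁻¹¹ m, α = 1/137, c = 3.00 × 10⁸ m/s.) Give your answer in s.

r = n²a₀/Z = 1²·5.29 × 10⁻¹¹/8 = 6.61 × 10⁻¹² m
v = Zαc/n = 8·0.00730·3.00 × 10⁸/1 = 1.75 × 10⁷ m/s
T = 2πr/v = 2.37 × 10⁻¹⁸ s

2.37 × 10⁻¹⁸ s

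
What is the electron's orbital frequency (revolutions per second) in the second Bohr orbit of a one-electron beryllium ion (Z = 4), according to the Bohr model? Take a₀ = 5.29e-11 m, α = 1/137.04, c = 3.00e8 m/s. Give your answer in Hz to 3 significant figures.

r = n²a₀/Z = 5.29e-11 m, v = Zαc/n = 4.38e6 m/s
f = v/(2πr) = 1.32e16 Hz

1.32e16 Hz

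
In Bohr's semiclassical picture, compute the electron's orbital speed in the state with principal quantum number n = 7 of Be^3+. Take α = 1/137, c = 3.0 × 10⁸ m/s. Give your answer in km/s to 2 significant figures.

1300 km/s

v_n = Zαc/n = 4 × 0.0073 × 3.0 × 10⁸ / 7
    = 1300 km/s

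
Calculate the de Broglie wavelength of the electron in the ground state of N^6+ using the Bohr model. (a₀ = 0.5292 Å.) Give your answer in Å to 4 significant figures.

0.4750 Å

The Bohr quantisation condition is nλ = 2πr_n.
r_n = n²a₀/Z = 0.07560 Å
λ = 2πr_n/n = 2π·0.07560/1 = 0.4750 Å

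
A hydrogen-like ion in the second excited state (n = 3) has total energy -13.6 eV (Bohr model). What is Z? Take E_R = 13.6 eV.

3

E_n = −E_R Z²/n² ⇒ Z² = −E_n n²/E_R = 13.6 × 3² / 13.6 ≈ 9.00
Z = 3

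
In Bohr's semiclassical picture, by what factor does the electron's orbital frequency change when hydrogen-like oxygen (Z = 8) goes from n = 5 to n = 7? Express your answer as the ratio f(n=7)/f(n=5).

f ∝ Z^2 · n^-3; with Z fixed, f ∝ n^-3.
f(n=7)/f(n=5) = (7/5)^-3 = 125/343

125/343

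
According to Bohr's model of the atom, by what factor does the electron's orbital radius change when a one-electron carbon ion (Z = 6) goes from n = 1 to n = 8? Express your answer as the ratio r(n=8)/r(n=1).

64

r ∝ Z^-1 · n^2; with Z fixed, r ∝ n^2.
r(n=8)/r(n=1) = (8/1)^2 = 64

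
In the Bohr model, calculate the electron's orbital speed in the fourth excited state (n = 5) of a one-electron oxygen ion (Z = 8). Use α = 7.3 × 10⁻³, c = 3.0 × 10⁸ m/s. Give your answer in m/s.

v_n = Zαc/n = 8 × 0.0073 × 3.0 × 10⁸ / 5
    = 3.5 × 10⁶ m/s

3.5 × 10⁶ m/s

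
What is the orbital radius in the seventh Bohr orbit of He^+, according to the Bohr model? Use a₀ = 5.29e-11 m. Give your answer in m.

1.30e-9 m

r_n = n²a₀/Z = 7² × 5.29e-11 / 2
    = 49 × 5.29e-11 / 2 = 1.30e-9 m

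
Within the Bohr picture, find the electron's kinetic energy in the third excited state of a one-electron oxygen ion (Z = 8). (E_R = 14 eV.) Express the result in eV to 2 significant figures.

56 eV

For a Coulomb orbit the virial theorem gives K = −E_n.
E_n = −E_R·Z²/n², so K = E_R·Z²/n² = 14 × 8²/4² = 56 eV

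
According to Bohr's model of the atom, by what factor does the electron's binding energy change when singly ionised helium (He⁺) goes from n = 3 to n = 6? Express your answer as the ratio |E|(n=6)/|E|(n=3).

|E| ∝ Z^2 · n^-2; with Z fixed, |E| ∝ n^-2.
|E|(n=6)/|E|(n=3) = (6/3)^-2 = 1/4

1/4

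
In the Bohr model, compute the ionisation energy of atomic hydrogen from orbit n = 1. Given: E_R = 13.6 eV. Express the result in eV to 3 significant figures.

13.6 eV

E_n = −E_R·Z²/n² = −13.6 × 1²/1² eV = -13.6 eV
Ionisation energy = −E_n = 13.6 eV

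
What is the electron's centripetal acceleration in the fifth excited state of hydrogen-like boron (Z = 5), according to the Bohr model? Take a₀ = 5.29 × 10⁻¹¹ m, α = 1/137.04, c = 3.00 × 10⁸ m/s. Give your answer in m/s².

8.74 × 10²¹ m/s²

r = n²a₀/Z = 3.81 × 10⁻¹⁰ m, v = Zαc/n = 1.82 × 10⁶ m/s
a = v²/r = (1.82 × 10⁶)² / 3.81 × 10⁻¹⁰ = 8.74 × 10²¹ m/s²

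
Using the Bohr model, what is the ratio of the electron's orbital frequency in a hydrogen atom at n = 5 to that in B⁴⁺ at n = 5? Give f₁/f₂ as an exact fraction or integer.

1/25

f ∝ Z^2 · n^-3
f₁/f₂ = (1/5)^2 · (5/5)^-3 = 1/25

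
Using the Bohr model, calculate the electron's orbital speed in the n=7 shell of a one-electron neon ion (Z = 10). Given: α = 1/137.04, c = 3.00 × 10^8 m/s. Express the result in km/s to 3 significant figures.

v_n = Zαc/n = 10 × 0.00730 × 3.00 × 10^8 / 7
    = 3130 km/s

3130 km/s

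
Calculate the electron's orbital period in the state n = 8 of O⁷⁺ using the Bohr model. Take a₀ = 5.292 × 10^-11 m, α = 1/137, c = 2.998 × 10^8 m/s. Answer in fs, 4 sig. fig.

1.216 fs

r = n²a₀/Z = 8²·5.292 × 10^-11/8 = 4.234 × 10^-10 m
v = Zαc/n = 8·0.007299·2.998 × 10^8/8 = 2.188 × 10^6 m/s
T = 2πr/v = 1.216 × 10^-15 s = 1.216 fs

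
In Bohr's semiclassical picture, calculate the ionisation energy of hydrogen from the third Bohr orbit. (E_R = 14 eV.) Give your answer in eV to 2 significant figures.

E_n = −E_R·Z²/n² = −14 × 1²/3² eV = -1.6 eV
Ionisation energy = −E_n = 1.6 eV

1.6 eV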